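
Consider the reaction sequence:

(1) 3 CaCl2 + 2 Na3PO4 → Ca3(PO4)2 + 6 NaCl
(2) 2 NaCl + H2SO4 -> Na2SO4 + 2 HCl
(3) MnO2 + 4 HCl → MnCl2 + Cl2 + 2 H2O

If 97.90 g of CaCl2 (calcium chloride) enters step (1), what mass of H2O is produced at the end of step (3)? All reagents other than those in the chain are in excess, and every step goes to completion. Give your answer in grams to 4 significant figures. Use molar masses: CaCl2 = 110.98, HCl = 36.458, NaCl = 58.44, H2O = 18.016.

n(CaCl2) = 97.90 / 110.98 = 0.88214 mol.
Reaction (1): CaCl2→NaCl ratio 3:6 ⇒ n(NaCl) = 1.7643 mol.
Reaction (2): NaCl→HCl ratio 2:2 ⇒ n(HCl) = 1.7643 mol.
Reaction (3): HCl→H2O ratio 4:2 ⇒ n(H2O) = 0.88214 mol.
Mass of H2O = 0.88214 × 18.016 = 15.893 g.

15.89 g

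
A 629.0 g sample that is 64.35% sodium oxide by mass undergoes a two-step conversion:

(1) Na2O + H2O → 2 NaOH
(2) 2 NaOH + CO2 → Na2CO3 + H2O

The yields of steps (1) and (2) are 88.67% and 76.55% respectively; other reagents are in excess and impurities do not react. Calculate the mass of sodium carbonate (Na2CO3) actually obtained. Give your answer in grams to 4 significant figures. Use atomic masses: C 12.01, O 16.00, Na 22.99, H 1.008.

469.8 g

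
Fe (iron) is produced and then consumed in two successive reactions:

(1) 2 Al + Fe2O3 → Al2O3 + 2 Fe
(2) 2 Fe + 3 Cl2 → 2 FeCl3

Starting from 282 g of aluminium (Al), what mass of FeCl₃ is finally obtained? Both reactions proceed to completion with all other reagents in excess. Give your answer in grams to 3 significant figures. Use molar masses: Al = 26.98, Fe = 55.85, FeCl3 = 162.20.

n(Al) = 282.0 / 26.98 = 10.45 mol.
Step 1 gives a 2:2 ratio of Al to Fe, so n(Fe) = 10.45 mol.
In step 2 the Fe:FeCl3 ratio is 2:2, so n(FeCl3) = 10.45 mol.
Mass of FeCl3 = 10.45 × 162.20 = 1695 g.

1700 g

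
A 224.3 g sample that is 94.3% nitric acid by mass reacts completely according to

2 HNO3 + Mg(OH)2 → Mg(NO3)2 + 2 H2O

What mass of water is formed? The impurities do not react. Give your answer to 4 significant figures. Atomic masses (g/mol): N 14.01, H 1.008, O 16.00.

60.47 g

Mass of pure HNO3 = 224.3 g × 0.943 = 211.51 g.
M(HNO3) = 1.008 + 14.01 + 3(16.00) = 63.018 g/mol.
M(H2O) = 2(1.008) + 16.00 = 18.016 g/mol.
n(HNO3) = 211.51 g / 63.018 g/mol = 3.3564 mol.
From the equation the HNO3:H2O mole ratio is 2:2, so n(H2O) = 3.3564 × 2/2 = 3.3564 mol.
Mass of H2O = 3.3564 mol × 18.016 g/mol = 60.469 g.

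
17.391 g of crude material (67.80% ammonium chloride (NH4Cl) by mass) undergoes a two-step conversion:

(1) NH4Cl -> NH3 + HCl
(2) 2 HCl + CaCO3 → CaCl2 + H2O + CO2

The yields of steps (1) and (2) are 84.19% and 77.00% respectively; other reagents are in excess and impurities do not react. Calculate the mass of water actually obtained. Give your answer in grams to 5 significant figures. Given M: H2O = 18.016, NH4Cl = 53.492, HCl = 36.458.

Pure NH4Cl = 17.391 × 0.6780 = 11.7911 g.
n(NH4Cl) = 11.7911 / 53.492 = 0.220427 mol.
Step 1 (NH4Cl:HCl = 1:1): theoretical n(HCl) = 0.220427 mol; at 84.19% yield, n(HCl) = 0.185578 mol.
Step 2 (HCl:H2O = 2:1): theoretical n(H2O) = 0.0927889 mol, so theoretical mass = 0.0927889 × 18.016 = 1.67168 g.
At 77.00% yield, actual mass of H2O = 1.67168 × 0.7700 = 1.28720 g.

1.2872 g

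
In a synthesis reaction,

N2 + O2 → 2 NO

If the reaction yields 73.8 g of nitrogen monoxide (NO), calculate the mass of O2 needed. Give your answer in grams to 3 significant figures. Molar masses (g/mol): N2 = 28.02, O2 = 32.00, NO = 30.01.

39.3 g

n(NO) = 73.80 g / 30.01 g/mol = 2.459 mol.
From the equation the NO:O2 mole ratio is 2:1, so n(O2) = 2.459 × 1/2 = 1.230 mol.
Mass of O2 = 1.230 mol × 32.00 g/mol = 39.35 g.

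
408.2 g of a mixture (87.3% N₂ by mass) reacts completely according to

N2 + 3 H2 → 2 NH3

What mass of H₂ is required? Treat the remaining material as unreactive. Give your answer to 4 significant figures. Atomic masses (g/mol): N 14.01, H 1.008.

76.92 g

Mass of pure N2 = 408.2 g × 0.873 = 356.36 g.
M(N2) = 2(14.01) = 28.02 g/mol.
M(H2) = 2(1.008) = 2.016 g/mol.
n(N2) = 356.36 g / 28.02 g/mol = 12.718 mol.
From the equation the N2:H2 mole ratio is 1:3, so n(H2) = 12.718 × 3/1 = 38.154 mol.
Mass of H2 = 38.154 mol × 2.016 g/mol = 76.919 g.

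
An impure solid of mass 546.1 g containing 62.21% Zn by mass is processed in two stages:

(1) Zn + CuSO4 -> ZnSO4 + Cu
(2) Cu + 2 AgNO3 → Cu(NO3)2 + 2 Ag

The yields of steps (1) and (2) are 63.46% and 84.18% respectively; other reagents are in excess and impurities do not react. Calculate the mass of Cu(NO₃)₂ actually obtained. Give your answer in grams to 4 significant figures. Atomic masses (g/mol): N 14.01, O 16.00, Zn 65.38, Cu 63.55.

520.7 g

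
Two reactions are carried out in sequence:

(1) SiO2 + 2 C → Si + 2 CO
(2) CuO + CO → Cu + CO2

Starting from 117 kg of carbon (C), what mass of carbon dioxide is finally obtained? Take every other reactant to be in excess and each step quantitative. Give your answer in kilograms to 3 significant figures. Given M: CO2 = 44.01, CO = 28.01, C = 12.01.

429 kg

117 kg = 117000 g.
n(C) = 117000 / 12.01 = 9742 mol.
Step 1 gives a 2:2 ratio of C to CO, so n(CO) = 9742 mol.
In step 2 the CO:CO2 ratio is 1:1, so n(CO2) = 9742 mol.
Mass of CO2 = 9742 × 44.01 = 428700 g = 429 kg.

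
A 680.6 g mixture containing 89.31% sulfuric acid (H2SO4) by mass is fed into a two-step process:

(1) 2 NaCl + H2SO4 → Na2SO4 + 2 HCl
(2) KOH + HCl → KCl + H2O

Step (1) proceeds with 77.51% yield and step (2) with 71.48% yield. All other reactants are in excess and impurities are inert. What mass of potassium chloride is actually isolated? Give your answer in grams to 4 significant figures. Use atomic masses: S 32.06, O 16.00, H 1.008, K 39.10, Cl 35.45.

512.0 g

Pure H2SO4 = 680.6 × 0.8931 = 607.84 g.
M(H2SO4) = 2(1.008) + 32.06 + 4(16.00) = 98.076 g/mol.
M(KCl) = 39.10 + 35.45 = 74.55 g/mol.
n(H2SO4) = 607.84 / 98.076 = 6.1977 mol.
Step 1 (H2SO4:HCl = 1:2): theoretical n(HCl) = 12.395 mol; at 77.51% yield, n(HCl) = 9.6076 mol.
Step 2 (HCl:KCl = 1:1): theoretical n(KCl) = 9.6076 mol, so theoretical mass = 9.6076 × 74.55 = 716.25 g.
At 71.48% yield, actual mass of KCl = 716.25 × 0.7148 = 511.98 g.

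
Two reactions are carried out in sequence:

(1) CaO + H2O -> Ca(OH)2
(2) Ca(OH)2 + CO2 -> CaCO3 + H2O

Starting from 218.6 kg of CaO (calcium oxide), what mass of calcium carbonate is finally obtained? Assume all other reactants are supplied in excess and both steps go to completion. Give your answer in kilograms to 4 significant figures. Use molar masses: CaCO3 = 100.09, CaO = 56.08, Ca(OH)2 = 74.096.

390.2 kg

218.6 kg = 218600 g.
n(CaO) = 218600 / 56.08 = 3898.0 mol.
Step 1 gives a 1:1 ratio of CaO to Ca(OH)2, so n(Ca(OH)2) = 3898.0 mol.
In step 2 the Ca(OH)2:CaCO3 ratio is 1:1, so n(CaCO3) = 3898.0 mol.
Mass of CaCO3 = 3898.0 × 100.09 = 390150 g = 390.2 kg.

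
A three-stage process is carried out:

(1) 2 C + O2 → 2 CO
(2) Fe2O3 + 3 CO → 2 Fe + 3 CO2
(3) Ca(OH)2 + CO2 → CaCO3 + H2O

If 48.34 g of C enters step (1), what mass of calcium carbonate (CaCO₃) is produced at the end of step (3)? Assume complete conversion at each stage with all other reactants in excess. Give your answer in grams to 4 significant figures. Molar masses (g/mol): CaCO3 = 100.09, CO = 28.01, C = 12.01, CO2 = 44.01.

n(C) = 48.34 / 12.01 = 4.0250 mol.
Reaction (1): C→CO ratio 2:2 ⇒ n(CO) = 4.0250 mol.
Reaction (2): CO→CO2 ratio 3:3 ⇒ n(CO2) = 4.0250 mol.
Reaction (3): CO2→CaCO3 ratio 1:1 ⇒ n(CaCO3) = 4.0250 mol.
Mass of CaCO3 = 4.0250 × 100.09 = 402.86 g.

402.9 g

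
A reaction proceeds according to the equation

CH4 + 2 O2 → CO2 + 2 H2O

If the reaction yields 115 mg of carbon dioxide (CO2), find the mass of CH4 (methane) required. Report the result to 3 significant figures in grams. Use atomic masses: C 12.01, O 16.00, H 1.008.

M(CO2) = 12.01 + 2(16.00) = 44.01 g/mol.
M(CH4) = 12.01 + 4(1.008) = 16.042 g/mol.
Convert: 115 mg = 0.1150 g.
n(CO2) = 0.1150 g / 44.01 g/mol = 0.002613 mol.
From the equation the CO2:CH4 mole ratio is 1:1, so n(CH4) = 0.002613 × 1/1 = 0.002613 mol.
Mass of CH4 = 0.002613 mol × 16.042 g/mol = 0.04192 g.

0.0419 g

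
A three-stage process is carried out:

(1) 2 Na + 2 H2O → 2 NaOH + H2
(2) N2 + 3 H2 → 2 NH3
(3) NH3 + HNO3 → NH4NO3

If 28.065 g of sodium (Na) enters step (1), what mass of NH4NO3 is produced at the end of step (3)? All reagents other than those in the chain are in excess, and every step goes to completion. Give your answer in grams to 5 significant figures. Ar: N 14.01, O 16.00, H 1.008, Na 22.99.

M(Na) = 22.99 g/mol.
M(NH4NO3) = 2(14.01) + 4(1.008) + 3(16.00) = 80.052 g/mol.
n(Na) = 28.065 / 22.99 = 1.22075 mol.
Reaction (1): Na→H2 ratio 2:1 ⇒ n(H2) = 0.610374 mol.
Reaction (2): H2→NH3 ratio 3:2 ⇒ n(NH3) = 0.406916 mol.
Reaction (3): NH3→NH4NO3 ratio 1:1 ⇒ n(NH4NO3) = 0.406916 mol.
Mass of NH4NO3 = 0.406916 × 80.052 = 32.5744 g.

32.574 g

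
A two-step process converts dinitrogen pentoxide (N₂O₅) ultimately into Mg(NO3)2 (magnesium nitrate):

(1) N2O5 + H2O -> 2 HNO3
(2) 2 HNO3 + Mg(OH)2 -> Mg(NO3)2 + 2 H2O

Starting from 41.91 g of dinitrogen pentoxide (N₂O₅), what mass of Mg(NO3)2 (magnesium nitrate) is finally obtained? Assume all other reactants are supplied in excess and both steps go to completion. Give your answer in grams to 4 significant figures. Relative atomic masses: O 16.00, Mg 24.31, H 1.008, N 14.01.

M(N2O5) = 2(14.01) + 5(16.00) = 108.02 g/mol.
M(Mg(NO3)2) = 24.31 + 2(14.01) + 6(16.00) = 148.33 g/mol.
n(N2O5) = 41.910 / 108.02 = 0.38798 mol.
Step 1 gives a 1:2 ratio of N2O5 to HNO3, so n(HNO3) = 0.77597 mol.
In step 2 the HNO3:Mg(NO3)2 ratio is 2:1, so n(Mg(NO3)2) = 0.38798 mol.
Mass of Mg(NO3)2 = 0.38798 × 148.33 = 57.550 g.

57.55 g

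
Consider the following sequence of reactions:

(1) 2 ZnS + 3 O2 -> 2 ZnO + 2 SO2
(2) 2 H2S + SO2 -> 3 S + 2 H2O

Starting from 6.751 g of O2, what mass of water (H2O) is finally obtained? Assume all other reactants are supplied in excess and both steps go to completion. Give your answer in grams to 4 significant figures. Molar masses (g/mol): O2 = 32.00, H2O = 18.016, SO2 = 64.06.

5.068 g

n(O2) = 6.7510 / 32.00 = 0.21097 mol.
Step 1 gives a 3:2 ratio of O2 to SO2, so n(SO2) = 0.14065 mol.
In step 2 the SO2:H2O ratio is 1:2, so n(H2O) = 0.28129 mol.
Mass of H2O = 0.28129 × 18.016 = 5.0678 g.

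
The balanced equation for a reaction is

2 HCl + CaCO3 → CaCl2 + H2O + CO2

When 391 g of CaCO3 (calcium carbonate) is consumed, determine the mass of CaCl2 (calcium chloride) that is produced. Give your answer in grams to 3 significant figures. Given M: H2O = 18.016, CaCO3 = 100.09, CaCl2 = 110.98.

n(CaCO3) = 391.0 g / 100.09 g/mol = 3.906 mol.
From the equation the CaCO3:CaCl2 mole ratio is 1:1, so n(CaCl2) = 3.906 × 1/1 = 3.906 mol.
Mass of CaCl2 = 3.906 mol × 110.98 g/mol = 433.5 g.

434 g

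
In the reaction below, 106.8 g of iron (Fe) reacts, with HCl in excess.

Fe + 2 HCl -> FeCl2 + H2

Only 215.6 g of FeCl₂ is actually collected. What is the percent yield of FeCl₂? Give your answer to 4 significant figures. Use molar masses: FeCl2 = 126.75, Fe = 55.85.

88.95 %

n(Fe) = 106.80 g / 55.85 g/mol = 1.9123 mol.
From the equation the Fe:FeCl2 mole ratio is 1:1, so n(FeCl2) = 1.9123 × 1/1 = 1.9123 mol.
Mass of FeCl2 = 1.9123 mol × 126.75 g/mol = 242.38 g.
This is the theoretical yield. Percent yield = 215.6 g / 242.38 g × 100% = 88.951%.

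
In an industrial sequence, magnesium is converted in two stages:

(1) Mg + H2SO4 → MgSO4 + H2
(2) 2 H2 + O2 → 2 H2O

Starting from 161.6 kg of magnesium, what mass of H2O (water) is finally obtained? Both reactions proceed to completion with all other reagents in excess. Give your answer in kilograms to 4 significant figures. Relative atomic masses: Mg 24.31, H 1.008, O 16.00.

M(Mg) = 24.31 g/mol.
M(H2O) = 2(1.008) + 16.00 = 18.016 g/mol.
161.6 kg = 161600 g.
n(Mg) = 161600 / 24.31 = 6647.5 mol.
Step 1 gives a 1:1 ratio of Mg to H2, so n(H2) = 6647.5 mol.
In step 2 the H2:H2O ratio is 2:2, so n(H2O) = 6647.5 mol.
Mass of H2O = 6647.5 × 18.016 = 119760 g = 119.8 kg.

119.8 kg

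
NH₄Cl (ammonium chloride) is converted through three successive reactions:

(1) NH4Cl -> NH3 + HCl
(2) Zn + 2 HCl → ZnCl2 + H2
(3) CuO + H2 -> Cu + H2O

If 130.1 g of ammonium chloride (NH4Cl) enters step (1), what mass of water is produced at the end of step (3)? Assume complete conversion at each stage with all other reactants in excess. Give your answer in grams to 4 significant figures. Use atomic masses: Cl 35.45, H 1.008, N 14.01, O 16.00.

M(NH4Cl) = 14.01 + 4(1.008) + 35.45 = 53.492 g/mol.
M(H2O) = 2(1.008) + 16.00 = 18.016 g/mol.
n(NH4Cl) = 130.1 / 53.492 = 2.4321 mol.
Reaction (1): NH4Cl→HCl ratio 1:1 ⇒ n(HCl) = 2.4321 mol.
Reaction (2): HCl→H2 ratio 2:1 ⇒ n(H2) = 1.2161 mol.
Reaction (3): H2→H2O ratio 1:1 ⇒ n(H2O) = 1.2161 mol.
Mass of H2O = 1.2161 × 18.016 = 21.909 g.

21.91 g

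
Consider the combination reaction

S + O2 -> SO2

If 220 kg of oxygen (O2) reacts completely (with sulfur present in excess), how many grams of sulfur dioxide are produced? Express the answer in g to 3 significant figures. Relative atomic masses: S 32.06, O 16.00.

440000 g

M(O2) = 2(16.00) = 32.00 g/mol.
M(SO2) = 32.06 + 2(16.00) = 64.06 g/mol.
Convert: 220 kg = 220000 g.
n(O2) = 220000 g / 32.00 g/mol = 6875 mol.
From the equation the O2:SO2 mole ratio is 1:1, so n(SO2) = 6875 × 1/1 = 6875 mol.
Mass of SO2 = 6875 mol × 64.06 g/mol = 440400 g.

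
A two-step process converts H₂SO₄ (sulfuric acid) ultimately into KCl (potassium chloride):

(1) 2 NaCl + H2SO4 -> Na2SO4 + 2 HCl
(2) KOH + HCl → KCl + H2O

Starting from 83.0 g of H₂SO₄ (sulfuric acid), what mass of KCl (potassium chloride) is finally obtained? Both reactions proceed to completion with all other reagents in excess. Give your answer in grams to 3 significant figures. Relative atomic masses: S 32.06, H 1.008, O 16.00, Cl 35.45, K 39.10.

126 g

M(H2SO4) = 2(1.008) + 32.06 + 4(16.00) = 98.076 g/mol.
M(KCl) = 39.10 + 35.45 = 74.55 g/mol.
n(H2SO4) = 83.00 / 98.076 = 0.8463 mol.
Step 1 gives a 1:2 ratio of H2SO4 to HCl, so n(HCl) = 1.693 mol.
In step 2 the HCl:KCl ratio is 1:1, so n(KCl) = 1.693 mol.
Mass of KCl = 1.693 × 74.55 = 126.2 g.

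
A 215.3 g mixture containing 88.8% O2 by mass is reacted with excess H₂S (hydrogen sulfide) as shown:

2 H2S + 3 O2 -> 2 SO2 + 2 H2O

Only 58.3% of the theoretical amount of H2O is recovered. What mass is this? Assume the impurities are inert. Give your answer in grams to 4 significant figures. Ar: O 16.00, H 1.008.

Pure O2 available = 215.3 g × 0.888 = 191.19 g.
M(O2) = 2(16.00) = 32.00 g/mol.
M(H2O) = 2(1.008) + 16.00 = 18.016 g/mol.
n(O2) = 191.19 g / 32.00 g/mol = 5.9746 mol.
From the equation the O2:H2O mole ratio is 3:2, so n(H2O) = 5.9746 × 2/3 = 3.9830 mol.
Mass of H2O = 3.9830 mol × 18.016 g/mol = 71.759 g.
Actual mass collected = 71.759 g × 0.583 = 41.835 g.

41.84 g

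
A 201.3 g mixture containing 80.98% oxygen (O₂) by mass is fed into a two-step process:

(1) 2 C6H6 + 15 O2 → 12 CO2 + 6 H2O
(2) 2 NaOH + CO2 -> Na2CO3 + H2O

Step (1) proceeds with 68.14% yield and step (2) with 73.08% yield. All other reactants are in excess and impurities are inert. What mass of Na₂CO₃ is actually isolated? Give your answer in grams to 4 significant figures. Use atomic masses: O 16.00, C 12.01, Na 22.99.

Pure O2 = 201.3 × 0.8098 = 163.01 g.
M(O2) = 2(16.00) = 32.00 g/mol.
M(Na2CO3) = 2(22.99) + 12.01 + 3(16.00) = 105.99 g/mol.
n(O2) = 163.01 / 32.00 = 5.0941 mol.
Step 1 (O2:CO2 = 15:12): theoretical n(CO2) = 4.0753 mol; at 68.14% yield, n(CO2) = 2.7769 mol.
Step 2 (CO2:Na2CO3 = 1:1): theoretical n(Na2CO3) = 2.7769 mol, so theoretical mass = 2.7769 × 105.99 = 294.33 g.
At 73.08% yield, actual mass of Na2CO3 = 294.33 × 0.7308 = 215.09 g.

215.1 g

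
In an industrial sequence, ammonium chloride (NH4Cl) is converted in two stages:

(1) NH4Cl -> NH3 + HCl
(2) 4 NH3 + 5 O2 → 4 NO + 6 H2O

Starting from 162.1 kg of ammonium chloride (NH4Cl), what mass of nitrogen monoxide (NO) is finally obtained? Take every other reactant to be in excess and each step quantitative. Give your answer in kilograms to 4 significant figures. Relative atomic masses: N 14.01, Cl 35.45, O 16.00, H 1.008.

M(NH4Cl) = 14.01 + 4(1.008) + 35.45 = 53.492 g/mol.
M(NO) = 14.01 + 16.00 = 30.01 g/mol.
162.1 kg = 162100 g.
n(NH4Cl) = 162100 / 53.492 = 3030.4 mol.
Step 1 gives a 1:1 ratio of NH4Cl to NH3, so n(NH3) = 3030.4 mol.
In step 2 the NH3:NO ratio is 4:4, so n(NO) = 3030.4 mol.
Mass of NO = 3030.4 × 30.01 = 90941 g = 90.94 kg.

90.94 kg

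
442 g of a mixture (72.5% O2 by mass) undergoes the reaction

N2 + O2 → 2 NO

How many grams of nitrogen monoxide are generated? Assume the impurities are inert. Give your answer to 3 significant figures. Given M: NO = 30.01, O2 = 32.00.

Mass of pure O2 = 442 g × 0.725 = 320.4 g.
n(O2) = 320.4 g / 32.00 g/mol = 10.01 mol.
From the equation the O2:NO mole ratio is 1:2, so n(NO) = 10.01 × 2/1 = 20.03 mol.
Mass of NO = 20.03 mol × 30.01 g/mol = 601.0 g.

601 g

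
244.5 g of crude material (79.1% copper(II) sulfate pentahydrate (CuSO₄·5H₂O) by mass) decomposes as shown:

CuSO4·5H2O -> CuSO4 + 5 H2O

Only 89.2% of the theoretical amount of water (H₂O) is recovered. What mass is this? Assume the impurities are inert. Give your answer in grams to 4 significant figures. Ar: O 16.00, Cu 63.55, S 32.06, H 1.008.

62.24 g

Pure CuSO4·5H2O available = 244.5 g × 0.791 = 193.40 g.
M(CuSO4·5H2O) = 63.55 + 32.06 + 9(16.00) + 10(1.008) = 249.69 g/mol.
M(H2O) = 2(1.008) + 16.00 = 18.016 g/mol.
n(CuSO4·5H2O) = 193.40 g / 249.69 g/mol = 0.77456 mol.
From the equation the CuSO4·5H2O:H2O mole ratio is 1:5, so n(H2O) = 0.77456 × 5/1 = 3.8728 mol.
Mass of H2O = 3.8728 mol × 18.016 g/mol = 69.772 g.
Actual mass collected = 69.772 g × 0.892 = 62.237 g.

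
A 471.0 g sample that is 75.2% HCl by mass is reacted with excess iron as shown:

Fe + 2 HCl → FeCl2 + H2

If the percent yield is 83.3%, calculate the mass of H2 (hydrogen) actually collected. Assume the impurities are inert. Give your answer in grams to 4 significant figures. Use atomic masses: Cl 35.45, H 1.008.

Pure HCl available = 471.0 g × 0.752 = 354.19 g.
M(HCl) = 1.008 + 35.45 = 36.458 g/mol.
M(H2) = 2(1.008) = 2.016 g/mol.
n(HCl) = 354.19 g / 36.458 g/mol = 9.7151 mol.
From the equation the HCl:H2 mole ratio is 2:1, so n(H2) = 9.7151 × 1/2 = 4.8575 mol.
Mass of H2 = 4.8575 mol × 2.016 g/mol = 9.7928 g.
Actual mass collected = 9.7928 g × 0.833 = 8.1574 g.

8.157 g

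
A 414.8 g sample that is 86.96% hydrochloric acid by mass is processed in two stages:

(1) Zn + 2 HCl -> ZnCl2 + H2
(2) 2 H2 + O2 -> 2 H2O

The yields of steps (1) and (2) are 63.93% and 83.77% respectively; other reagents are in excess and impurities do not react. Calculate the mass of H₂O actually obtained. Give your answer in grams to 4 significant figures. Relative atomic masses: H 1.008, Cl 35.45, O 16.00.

Pure HCl = 414.8 × 0.8696 = 360.71 g.
M(HCl) = 1.008 + 35.45 = 36.458 g/mol.
M(H2O) = 2(1.008) + 16.00 = 18.016 g/mol.
n(HCl) = 360.71 / 36.458 = 9.8939 mol.
Step 1 (HCl:H2 = 2:1): theoretical n(H2) = 4.9469 mol; at 63.93% yield, n(H2) = 3.1626 mol.
Step 2 (H2:H2O = 2:2): theoretical n(H2O) = 3.1626 mol, so theoretical mass = 3.1626 × 18.016 = 56.977 g.
At 83.77% yield, actual mass of H2O = 56.977 × 0.8377 = 47.730 g.

47.73 g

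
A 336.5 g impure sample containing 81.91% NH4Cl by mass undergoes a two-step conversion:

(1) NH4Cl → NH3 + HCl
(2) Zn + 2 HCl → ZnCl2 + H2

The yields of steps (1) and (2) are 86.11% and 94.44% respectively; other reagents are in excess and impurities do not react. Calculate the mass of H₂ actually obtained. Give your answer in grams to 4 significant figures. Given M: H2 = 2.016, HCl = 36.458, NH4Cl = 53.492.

4.224 g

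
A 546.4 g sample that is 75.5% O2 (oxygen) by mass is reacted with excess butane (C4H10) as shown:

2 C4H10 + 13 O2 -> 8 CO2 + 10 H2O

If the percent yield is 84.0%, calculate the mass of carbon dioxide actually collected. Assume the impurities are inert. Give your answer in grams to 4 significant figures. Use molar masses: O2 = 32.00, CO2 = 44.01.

Pure O2 available = 546.4 g × 0.755 = 412.53 g.
n(O2) = 412.53 g / 32.00 g/mol = 12.892 mol.
From the equation the O2:CO2 mole ratio is 13:8, so n(CO2) = 12.892 × 8/13 = 7.9333 mol.
Mass of CO2 = 7.9333 mol × 44.01 g/mol = 349.14 g.
Actual mass collected = 349.14 g × 0.840 = 293.28 g.

293.3 g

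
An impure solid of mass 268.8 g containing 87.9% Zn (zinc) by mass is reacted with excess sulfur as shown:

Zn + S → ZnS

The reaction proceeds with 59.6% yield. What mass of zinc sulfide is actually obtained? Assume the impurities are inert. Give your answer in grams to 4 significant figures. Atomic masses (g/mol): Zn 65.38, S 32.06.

Pure Zn available = 268.8 g × 0.879 = 236.28 g.
M(Zn) = 65.38 g/mol.
M(ZnS) = 65.38 + 32.06 = 97.44 g/mol.
n(Zn) = 236.28 g / 65.38 g/mol = 3.6139 mol.
From the equation the Zn:ZnS mole ratio is 1:1, so n(ZnS) = 3.6139 × 1/1 = 3.6139 mol.
Mass of ZnS = 3.6139 mol × 97.44 g/mol = 352.14 g.
Actual mass collected = 352.14 g × 0.596 = 209.87 g.

209.9 g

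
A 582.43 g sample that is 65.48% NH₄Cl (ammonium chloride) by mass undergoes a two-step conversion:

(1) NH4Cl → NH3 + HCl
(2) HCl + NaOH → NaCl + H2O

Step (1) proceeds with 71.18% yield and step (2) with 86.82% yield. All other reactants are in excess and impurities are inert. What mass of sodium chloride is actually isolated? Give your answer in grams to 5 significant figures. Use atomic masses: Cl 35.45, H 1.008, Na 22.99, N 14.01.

257.48 g

Pure NH4Cl = 582.43 × 0.6548 = 381.375 g.
M(NH4Cl) = 14.01 + 4(1.008) + 35.45 = 53.492 g/mol.
M(NaCl) = 22.99 + 35.45 = 58.44 g/mol.
n(NH4Cl) = 381.375 / 53.492 = 7.12957 mol.
Step 1 (NH4Cl:HCl = 1:1): theoretical n(HCl) = 7.12957 mol; at 71.18% yield, n(HCl) = 5.07483 mol.
Step 2 (HCl:NaCl = 1:1): theoretical n(NaCl) = 5.07483 mol, so theoretical mass = 5.07483 × 58.44 = 296.573 g.
At 86.82% yield, actual mass of NaCl = 296.573 × 0.8682 = 257.485 g.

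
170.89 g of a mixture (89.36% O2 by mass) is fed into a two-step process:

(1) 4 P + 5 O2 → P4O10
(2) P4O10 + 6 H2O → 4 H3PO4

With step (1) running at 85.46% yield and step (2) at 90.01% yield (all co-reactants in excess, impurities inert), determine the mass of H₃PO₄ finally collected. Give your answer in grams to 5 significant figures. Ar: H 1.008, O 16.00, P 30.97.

287.77 g

Pure O2 = 170.89 × 0.8936 = 152.707 g.
M(O2) = 2(16.00) = 32.00 g/mol.
M(H3PO4) = 3(1.008) + 30.97 + 4(16.00) = 97.994 g/mol.
n(O2) = 152.707 / 32.00 = 4.77210 mol.
Step 1 (O2:P4O10 = 5:1): theoretical n(P4O10) = 0.954421 mol; at 85.46% yield, n(P4O10) = 0.815648 mol.
Step 2 (P4O10:H3PO4 = 1:4): theoretical n(H3PO4) = 3.26259 mol, so theoretical mass = 3.26259 × 97.994 = 319.714 g.
At 90.01% yield, actual mass of H3PO4 = 319.714 × 0.9001 = 287.775 g.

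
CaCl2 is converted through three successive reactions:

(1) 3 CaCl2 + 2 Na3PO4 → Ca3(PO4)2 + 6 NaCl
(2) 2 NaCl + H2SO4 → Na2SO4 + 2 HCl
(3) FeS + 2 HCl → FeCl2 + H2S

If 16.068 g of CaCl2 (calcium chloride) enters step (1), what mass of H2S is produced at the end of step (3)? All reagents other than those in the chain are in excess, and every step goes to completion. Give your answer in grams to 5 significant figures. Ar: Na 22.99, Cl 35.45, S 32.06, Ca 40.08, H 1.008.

M(CaCl2) = 40.08 + 2(35.45) = 110.98 g/mol.
M(H2S) = 2(1.008) + 32.06 = 34.076 g/mol.
n(CaCl2) = 16.068 / 110.98 = 0.144783 mol.
Reaction (1): CaCl2→NaCl ratio 3:6 ⇒ n(NaCl) = 0.289566 mol.
Reaction (2): NaCl→HCl ratio 2:2 ⇒ n(HCl) = 0.289566 mol.
Reaction (3): HCl→H2S ratio 2:1 ⇒ n(H2S) = 0.144783 mol.
Mass of H2S = 0.144783 × 34.076 = 4.93362 g.

4.9336 g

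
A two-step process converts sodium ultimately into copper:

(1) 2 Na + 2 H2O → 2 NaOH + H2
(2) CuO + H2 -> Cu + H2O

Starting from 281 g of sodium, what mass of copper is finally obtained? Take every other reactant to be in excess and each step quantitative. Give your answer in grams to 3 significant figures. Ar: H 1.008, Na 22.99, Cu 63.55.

388 g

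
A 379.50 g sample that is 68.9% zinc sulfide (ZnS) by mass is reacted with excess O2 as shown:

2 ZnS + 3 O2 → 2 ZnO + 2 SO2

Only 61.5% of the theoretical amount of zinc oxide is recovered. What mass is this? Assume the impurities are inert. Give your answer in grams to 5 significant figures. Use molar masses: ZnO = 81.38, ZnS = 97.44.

Pure ZnS available = 379.50 g × 0.689 = 261.476 g.
n(ZnS) = 261.476 g / 97.44 g/mol = 2.68345 mol.
From the equation the ZnS:ZnO mole ratio is 2:2, so n(ZnO) = 2.68345 × 2/2 = 2.68345 mol.
Mass of ZnO = 2.68345 mol × 81.38 g/mol = 218.379 g.
Actual mass collected = 218.379 g × 0.615 = 134.303 g.

134.30 g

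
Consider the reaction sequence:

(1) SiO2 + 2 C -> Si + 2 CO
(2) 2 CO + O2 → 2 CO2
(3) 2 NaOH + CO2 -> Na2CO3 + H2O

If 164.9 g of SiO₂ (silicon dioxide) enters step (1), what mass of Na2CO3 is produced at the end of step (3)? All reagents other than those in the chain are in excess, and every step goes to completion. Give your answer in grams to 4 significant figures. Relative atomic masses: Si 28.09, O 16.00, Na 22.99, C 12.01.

581.7 g

M(SiO2) = 28.09 + 2(16.00) = 60.09 g/mol.
M(Na2CO3) = 2(22.99) + 12.01 + 3(16.00) = 105.99 g/mol.
n(SiO2) = 164.9 / 60.09 = 2.7442 mol.
Reaction (1): SiO2→CO ratio 1:2 ⇒ n(CO) = 5.4884 mol.
Reaction (2): CO→CO2 ratio 2:2 ⇒ n(CO2) = 5.4884 mol.
Reaction (3): CO2→Na2CO3 ratio 1:1 ⇒ n(Na2CO3) = 5.4884 mol.
Mass of Na2CO3 = 5.4884 × 105.99 = 581.72 g.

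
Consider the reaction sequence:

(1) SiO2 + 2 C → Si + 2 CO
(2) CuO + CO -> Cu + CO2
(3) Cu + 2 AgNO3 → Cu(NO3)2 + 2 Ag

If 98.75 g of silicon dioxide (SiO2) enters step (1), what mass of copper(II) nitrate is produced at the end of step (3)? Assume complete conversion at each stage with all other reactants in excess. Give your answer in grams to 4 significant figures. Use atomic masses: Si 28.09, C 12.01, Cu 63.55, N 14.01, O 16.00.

M(SiO2) = 28.09 + 2(16.00) = 60.09 g/mol.
M(Cu(NO3)2) = 63.55 + 2(14.01) + 6(16.00) = 187.57 g/mol.
n(SiO2) = 98.75 / 60.09 = 1.6434 mol.
Reaction (1): SiO2→CO ratio 1:2 ⇒ n(CO) = 3.2867 mol.
Reaction (2): CO→Cu ratio 1:1 ⇒ n(Cu) = 3.2867 mol.
Reaction (3): Cu→Cu(NO3)2 ratio 1:1 ⇒ n(Cu(NO3)2) = 3.2867 mol.
Mass of Cu(NO3)2 = 3.2867 × 187.57 = 616.49 g.

616.5 g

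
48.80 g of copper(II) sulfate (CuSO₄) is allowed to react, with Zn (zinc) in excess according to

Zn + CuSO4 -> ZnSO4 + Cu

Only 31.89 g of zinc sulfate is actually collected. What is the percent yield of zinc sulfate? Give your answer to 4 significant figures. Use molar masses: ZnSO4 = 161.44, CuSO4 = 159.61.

n(CuSO4) = 48.800 g / 159.61 g/mol = 0.30575 mol.
From the equation the CuSO4:ZnSO4 mole ratio is 1:1, so n(ZnSO4) = 0.30575 × 1/1 = 0.30575 mol.
Mass of ZnSO4 = 0.30575 mol × 161.44 g/mol = 49.360 g.
This is the theoretical yield. Percent yield = 31.89 g / 49.360 g × 100% = 64.608%.

64.61 %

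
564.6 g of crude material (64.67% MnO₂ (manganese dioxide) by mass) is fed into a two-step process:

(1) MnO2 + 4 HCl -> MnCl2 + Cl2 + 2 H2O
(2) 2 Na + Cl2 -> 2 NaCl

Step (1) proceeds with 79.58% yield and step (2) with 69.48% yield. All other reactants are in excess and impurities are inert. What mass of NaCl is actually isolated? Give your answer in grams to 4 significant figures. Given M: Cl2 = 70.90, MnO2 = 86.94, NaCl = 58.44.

Pure MnO2 = 564.6 × 0.6467 = 365.13 g.
n(MnO2) = 365.13 / 86.94 = 4.1998 mol.
Step 1 (MnO2:Cl2 = 1:1): theoretical n(Cl2) = 4.1998 mol; at 79.58% yield, n(Cl2) = 3.3422 mol.
Step 2 (Cl2:NaCl = 1:2): theoretical n(NaCl) = 6.6843 mol, so theoretical mass = 6.6843 × 58.44 = 390.63 g.
At 69.48% yield, actual mass of NaCl = 390.63 × 0.6948 = 271.41 g.

271.4 g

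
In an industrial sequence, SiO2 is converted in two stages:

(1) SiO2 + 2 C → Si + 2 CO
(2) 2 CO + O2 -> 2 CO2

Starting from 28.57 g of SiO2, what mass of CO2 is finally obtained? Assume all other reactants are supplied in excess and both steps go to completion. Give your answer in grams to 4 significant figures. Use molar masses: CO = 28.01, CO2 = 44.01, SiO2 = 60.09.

41.85 g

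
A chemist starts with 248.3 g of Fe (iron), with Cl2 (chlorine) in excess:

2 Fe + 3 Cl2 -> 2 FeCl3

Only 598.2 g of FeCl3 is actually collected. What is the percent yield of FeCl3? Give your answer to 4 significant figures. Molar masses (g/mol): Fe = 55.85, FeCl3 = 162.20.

n(Fe) = 248.30 g / 55.85 g/mol = 4.4458 mol.
From the equation the Fe:FeCl3 mole ratio is 2:2, so n(FeCl3) = 4.4458 × 2/2 = 4.4458 mol.
Mass of FeCl3 = 4.4458 mol × 162.20 g/mol = 721.11 g.
This is the theoretical yield. Percent yield = 598.2 g / 721.11 g × 100% = 82.955%.

82.95 %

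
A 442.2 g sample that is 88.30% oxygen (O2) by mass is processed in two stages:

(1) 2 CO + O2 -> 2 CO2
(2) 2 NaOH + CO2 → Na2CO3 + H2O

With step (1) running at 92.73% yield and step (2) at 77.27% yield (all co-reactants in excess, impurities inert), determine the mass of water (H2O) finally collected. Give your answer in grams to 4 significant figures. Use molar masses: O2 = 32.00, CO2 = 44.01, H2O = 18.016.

Pure O2 = 442.2 × 0.8830 = 390.46 g.
n(O2) = 390.46 / 32.00 = 12.202 mol.
Step 1 (O2:CO2 = 1:2): theoretical n(CO2) = 24.404 mol; at 92.73% yield, n(CO2) = 22.630 mol.
Step 2 (CO2:H2O = 1:1): theoretical n(H2O) = 22.630 mol, so theoretical mass = 22.630 × 18.016 = 407.70 g.
At 77.27% yield, actual mass of H2O = 407.70 × 0.7727 = 315.03 g.

315.0 g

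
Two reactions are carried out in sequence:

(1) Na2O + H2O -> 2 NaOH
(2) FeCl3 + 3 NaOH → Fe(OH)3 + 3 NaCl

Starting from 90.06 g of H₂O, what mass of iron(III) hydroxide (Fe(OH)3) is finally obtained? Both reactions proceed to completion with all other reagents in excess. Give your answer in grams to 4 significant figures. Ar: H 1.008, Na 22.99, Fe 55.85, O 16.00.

M(H2O) = 2(1.008) + 16.00 = 18.016 g/mol.
M(Fe(OH)3) = 55.85 + 3(16.00) + 3(1.008) = 106.874 g/mol.
n(H2O) = 90.060 / 18.016 = 4.9989 mol.
Step 1 gives a 1:2 ratio of H2O to NaOH, so n(NaOH) = 9.9978 mol.
In step 2 the NaOH:Fe(OH)3 ratio is 3:1, so n(Fe(OH)3) = 3.3326 mol.
Mass of Fe(OH)3 = 3.3326 × 106.874 = 356.17 g.

356.2 g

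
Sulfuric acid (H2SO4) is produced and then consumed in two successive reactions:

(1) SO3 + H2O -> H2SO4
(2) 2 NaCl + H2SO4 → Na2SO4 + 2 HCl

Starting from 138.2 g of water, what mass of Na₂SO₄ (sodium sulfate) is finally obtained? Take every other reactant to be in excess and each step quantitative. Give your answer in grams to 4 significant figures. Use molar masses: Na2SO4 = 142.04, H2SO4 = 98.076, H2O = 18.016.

1090 g

n(H2O) = 138.20 / 18.016 = 7.6710 mol.
Step 1 gives a 1:1 ratio of H2O to H2SO4, so n(H2SO4) = 7.6710 mol.
In step 2 the H2SO4:Na2SO4 ratio is 1:1, so n(Na2SO4) = 7.6710 mol.
Mass of Na2SO4 = 7.6710 × 142.04 = 1089.6 g.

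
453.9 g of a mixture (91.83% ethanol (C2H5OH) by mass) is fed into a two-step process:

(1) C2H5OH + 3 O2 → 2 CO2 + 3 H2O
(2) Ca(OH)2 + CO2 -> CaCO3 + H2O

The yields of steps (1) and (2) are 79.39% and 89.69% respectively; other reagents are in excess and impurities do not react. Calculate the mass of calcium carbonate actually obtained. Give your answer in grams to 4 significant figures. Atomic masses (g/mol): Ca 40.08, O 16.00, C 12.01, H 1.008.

Pure C2H5OH = 453.9 × 0.9183 = 416.82 g.
M(C2H5OH) = 2(12.01) + 6(1.008) + 16.00 = 46.068 g/mol.
M(CaCO3) = 40.08 + 12.01 + 3(16.00) = 100.09 g/mol.
n(C2H5OH) = 416.82 / 46.068 = 9.0479 mol.
Step 1 (C2H5OH:CO2 = 1:2): theoretical n(CO2) = 18.096 mol; at 79.39% yield, n(CO2) = 14.366 mol.
Step 2 (CO2:CaCO3 = 1:1): theoretical n(CaCO3) = 14.366 mol, so theoretical mass = 14.366 × 100.09 = 1437.9 g.
At 89.69% yield, actual mass of CaCO3 = 1437.9 × 0.8969 = 1289.7 g.

1290 g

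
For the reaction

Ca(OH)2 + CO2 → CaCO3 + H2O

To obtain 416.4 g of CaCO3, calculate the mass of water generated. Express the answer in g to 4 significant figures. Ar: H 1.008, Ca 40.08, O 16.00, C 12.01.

M(CaCO3) = 40.08 + 12.01 + 3(16.00) = 100.09 g/mol.
M(H2O) = 2(1.008) + 16.00 = 18.016 g/mol.
n(CaCO3) = 416.40 g / 100.09 g/mol = 4.1603 mol.
From the equation the CaCO3:H2O mole ratio is 1:1, so n(H2O) = 4.1603 × 1/1 = 4.1603 mol.
Mass of H2O = 4.1603 mol × 18.016 g/mol = 74.951 g.

74.95 g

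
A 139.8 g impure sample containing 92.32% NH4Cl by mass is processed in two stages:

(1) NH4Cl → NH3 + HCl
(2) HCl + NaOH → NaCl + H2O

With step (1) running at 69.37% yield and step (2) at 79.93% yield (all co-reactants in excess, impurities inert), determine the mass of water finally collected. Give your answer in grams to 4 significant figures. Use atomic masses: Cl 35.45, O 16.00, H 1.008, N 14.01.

Pure NH4Cl = 139.8 × 0.9232 = 129.06 g.
M(NH4Cl) = 14.01 + 4(1.008) + 35.45 = 53.492 g/mol.
M(H2O) = 2(1.008) + 16.00 = 18.016 g/mol.
n(NH4Cl) = 129.06 / 53.492 = 2.4128 mol.
Step 1 (NH4Cl:HCl = 1:1): theoretical n(HCl) = 2.4128 mol; at 69.37% yield, n(HCl) = 1.6737 mol.
Step 2 (HCl:H2O = 1:1): theoretical n(H2O) = 1.6737 mol, so theoretical mass = 1.6737 × 18.016 = 30.154 g.
At 79.93% yield, actual mass of H2O = 30.154 × 0.7993 = 24.102 g.

24.10 g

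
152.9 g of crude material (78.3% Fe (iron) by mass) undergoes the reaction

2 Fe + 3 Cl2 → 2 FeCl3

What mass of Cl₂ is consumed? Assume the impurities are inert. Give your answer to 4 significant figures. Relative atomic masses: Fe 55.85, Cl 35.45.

228.0 g

Mass of pure Fe = 152.9 g × 0.783 = 119.72 g.
M(Fe) = 55.85 g/mol.
M(Cl2) = 2(35.45) = 70.90 g/mol.
n(Fe) = 119.72 g / 55.85 g/mol = 2.1436 mol.
From the equation the Fe:Cl2 mole ratio is 2:3, so n(Cl2) = 2.1436 × 3/2 = 3.2154 mol.
Mass of Cl2 = 3.2154 mol × 70.90 g/mol = 227.97 g.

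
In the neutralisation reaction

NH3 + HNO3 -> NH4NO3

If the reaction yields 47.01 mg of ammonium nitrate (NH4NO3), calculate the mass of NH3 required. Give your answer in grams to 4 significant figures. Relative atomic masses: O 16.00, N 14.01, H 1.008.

0.01000 g

M(NH4NO3) = 2(14.01) + 4(1.008) + 3(16.00) = 80.052 g/mol.
M(NH3) = 14.01 + 3(1.008) = 17.034 g/mol.
Convert: 47.01 mg = 0.047010 g.
n(NH4NO3) = 0.047010 g / 80.052 g/mol = 0.00058724 mol.
From the equation the NH4NO3:NH3 mole ratio is 1:1, so n(NH3) = 0.00058724 × 1/1 = 0.00058724 mol.
Mass of NH3 = 0.00058724 mol × 17.034 g/mol = 0.010003 g.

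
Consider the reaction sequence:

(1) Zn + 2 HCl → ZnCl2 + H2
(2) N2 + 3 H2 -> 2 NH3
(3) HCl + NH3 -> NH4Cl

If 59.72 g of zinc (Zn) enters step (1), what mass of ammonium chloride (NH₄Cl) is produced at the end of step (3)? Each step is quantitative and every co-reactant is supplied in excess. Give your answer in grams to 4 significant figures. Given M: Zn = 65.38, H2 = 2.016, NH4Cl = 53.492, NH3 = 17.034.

n(Zn) = 59.72 / 65.38 = 0.91343 mol.
Reaction (1): Zn→H2 ratio 1:1 ⇒ n(H2) = 0.91343 mol.
Reaction (2): H2→NH3 ratio 3:2 ⇒ n(NH3) = 0.60895 mol.
Reaction (3): NH3→NH4Cl ratio 1:1 ⇒ n(NH4Cl) = 0.60895 mol.
Mass of NH4Cl = 0.60895 × 53.492 = 32.574 g.

32.57 g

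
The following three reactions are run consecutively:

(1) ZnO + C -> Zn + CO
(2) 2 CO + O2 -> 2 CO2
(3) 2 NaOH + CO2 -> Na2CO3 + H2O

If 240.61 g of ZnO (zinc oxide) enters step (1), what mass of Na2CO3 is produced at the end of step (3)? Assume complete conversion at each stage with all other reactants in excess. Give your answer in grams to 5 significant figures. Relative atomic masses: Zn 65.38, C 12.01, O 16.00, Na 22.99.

M(ZnO) = 65.38 + 16.00 = 81.38 g/mol.
M(Na2CO3) = 2(22.99) + 12.01 + 3(16.00) = 105.99 g/mol.
n(ZnO) = 240.61 / 81.38 = 2.95662 mol.
Reaction (1): ZnO→CO ratio 1:1 ⇒ n(CO) = 2.95662 mol.
Reaction (2): CO→CO2 ratio 2:2 ⇒ n(CO2) = 2.95662 mol.
Reaction (3): CO2→Na2CO3 ratio 1:1 ⇒ n(Na2CO3) = 2.95662 mol.
Mass of Na2CO3 = 2.95662 × 105.99 = 313.372 g.

313.37 g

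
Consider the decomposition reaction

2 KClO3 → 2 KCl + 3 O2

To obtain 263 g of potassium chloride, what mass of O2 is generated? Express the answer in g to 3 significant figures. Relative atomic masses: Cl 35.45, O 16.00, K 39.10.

M(KCl) = 39.10 + 35.45 = 74.55 g/mol.
M(O2) = 2(16.00) = 32.00 g/mol.
n(KCl) = 263.0 g / 74.55 g/mol = 3.528 mol.
From the equation the KCl:O2 mole ratio is 2:3, so n(O2) = 3.528 × 3/2 = 5.292 mol.
Mass of O2 = 5.292 mol × 32.00 g/mol = 169.3 g.

169 g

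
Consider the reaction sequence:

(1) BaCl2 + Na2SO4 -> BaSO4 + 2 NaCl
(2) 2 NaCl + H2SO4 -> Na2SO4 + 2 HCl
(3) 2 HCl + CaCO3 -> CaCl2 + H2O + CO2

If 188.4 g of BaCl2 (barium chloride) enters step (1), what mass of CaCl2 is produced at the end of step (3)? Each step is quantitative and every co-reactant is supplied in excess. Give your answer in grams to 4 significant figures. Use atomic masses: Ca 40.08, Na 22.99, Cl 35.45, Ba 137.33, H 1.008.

100.4 g

M(BaCl2) = 137.33 + 2(35.45) = 208.23 g/mol.
M(CaCl2) = 40.08 + 2(35.45) = 110.98 g/mol.
n(BaCl2) = 188.4 / 208.23 = 0.90477 mol.
Reaction (1): BaCl2→NaCl ratio 1:2 ⇒ n(NaCl) = 1.8095 mol.
Reaction (2): NaCl→HCl ratio 2:2 ⇒ n(HCl) = 1.8095 mol.
Reaction (3): HCl→CaCl2 ratio 2:1 ⇒ n(CaCl2) = 0.90477 mol.
Mass of CaCl2 = 0.90477 × 110.98 = 100.41 g.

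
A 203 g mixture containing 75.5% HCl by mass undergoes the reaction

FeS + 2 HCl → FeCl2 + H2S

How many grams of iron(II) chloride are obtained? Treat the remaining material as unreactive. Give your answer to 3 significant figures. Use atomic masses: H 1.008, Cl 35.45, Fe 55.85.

266 g

Mass of pure HCl = 203 g × 0.755 = 153.3 g.
M(HCl) = 1.008 + 35.45 = 36.458 g/mol.
M(FeCl2) = 55.85 + 2(35.45) = 126.75 g/mol.
n(HCl) = 153.3 g / 36.458 g/mol = 4.204 mol.
From the equation the HCl:FeCl2 mole ratio is 2:1, so n(FeCl2) = 4.204 × 1/2 = 2.102 mol.
Mass of FeCl2 = 2.102 mol × 126.75 g/mol = 266.4 g.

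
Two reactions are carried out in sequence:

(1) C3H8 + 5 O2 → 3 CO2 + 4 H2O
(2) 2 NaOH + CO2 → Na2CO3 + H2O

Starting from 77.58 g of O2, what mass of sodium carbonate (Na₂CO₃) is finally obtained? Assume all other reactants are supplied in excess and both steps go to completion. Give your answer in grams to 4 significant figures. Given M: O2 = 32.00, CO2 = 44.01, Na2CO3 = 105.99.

n(O2) = 77.580 / 32.00 = 2.4244 mol.
Step 1 gives a 5:3 ratio of O2 to CO2, so n(CO2) = 1.4546 mol.
In step 2 the CO2:Na2CO3 ratio is 1:1, so n(Na2CO3) = 1.4546 mol.
Mass of Na2CO3 = 1.4546 × 105.99 = 154.18 g.

154.2 g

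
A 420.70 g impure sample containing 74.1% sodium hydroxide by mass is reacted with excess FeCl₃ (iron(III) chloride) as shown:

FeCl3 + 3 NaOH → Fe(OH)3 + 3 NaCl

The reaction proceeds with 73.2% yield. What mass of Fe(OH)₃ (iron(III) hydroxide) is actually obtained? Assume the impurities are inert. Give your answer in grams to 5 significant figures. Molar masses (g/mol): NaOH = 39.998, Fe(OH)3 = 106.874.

203.24 g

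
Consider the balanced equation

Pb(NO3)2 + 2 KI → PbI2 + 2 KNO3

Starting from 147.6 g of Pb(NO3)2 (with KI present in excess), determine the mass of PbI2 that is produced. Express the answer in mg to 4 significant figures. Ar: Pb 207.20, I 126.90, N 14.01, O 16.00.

205400 mg

M(Pb(NO3)2) = 207.20 + 2(14.01) + 6(16.00) = 331.22 g/mol.
M(PbI2) = 207.20 + 2(126.90) = 461.00 g/mol.
n(Pb(NO3)2) = 147.60 g / 331.22 g/mol = 0.44563 mol.
From the equation the Pb(NO3)2:PbI2 mole ratio is 1:1, so n(PbI2) = 0.44563 × 1/1 = 0.44563 mol.
Mass of PbI2 = 0.44563 mol × 461.00 g/mol = 205.43 g.
Converting to mg: 205.43 g = 205400 mg.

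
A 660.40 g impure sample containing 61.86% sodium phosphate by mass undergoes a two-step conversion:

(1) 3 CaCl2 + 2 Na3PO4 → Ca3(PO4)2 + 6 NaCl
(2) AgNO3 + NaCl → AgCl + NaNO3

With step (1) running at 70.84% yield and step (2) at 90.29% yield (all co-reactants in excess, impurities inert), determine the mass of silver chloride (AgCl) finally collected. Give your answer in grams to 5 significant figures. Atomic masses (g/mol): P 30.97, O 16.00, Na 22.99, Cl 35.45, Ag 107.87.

685.30 g

Pure Na3PO4 = 660.40 × 0.6186 = 408.523 g.
M(Na3PO4) = 3(22.99) + 30.97 + 4(16.00) = 163.94 g/mol.
M(AgCl) = 107.87 + 35.45 = 143.32 g/mol.
n(Na3PO4) = 408.523 / 163.94 = 2.49191 mol.
Step 1 (Na3PO4:NaCl = 2:6): theoretical n(NaCl) = 7.47572 mol; at 70.84% yield, n(NaCl) = 5.29580 mol.
Step 2 (NaCl:AgCl = 1:1): theoretical n(AgCl) = 5.29580 mol, so theoretical mass = 5.29580 × 143.32 = 758.995 g.
At 90.29% yield, actual mass of AgCl = 758.995 × 0.9029 = 685.296 g.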